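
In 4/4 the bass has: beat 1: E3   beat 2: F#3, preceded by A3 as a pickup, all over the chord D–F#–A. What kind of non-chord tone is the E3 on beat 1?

Appoggiatura.

The harmony at that moment is D major triad (D, F#, A); E3 is not a chord tone.
It is approached by leap down from A3 and left by step up to F#3.
Leap in, step out, metrically accented — an appoggiatura.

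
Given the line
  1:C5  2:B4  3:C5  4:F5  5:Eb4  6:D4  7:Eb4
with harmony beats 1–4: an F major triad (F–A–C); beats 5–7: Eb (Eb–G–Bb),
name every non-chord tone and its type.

B4 (beat 2) — neighbor tone; D4 (beat 6) — neighbor tone.

The harmony at that moment is F major triad (F, A, C); B4 is not a chord tone.
It is approached by step down from C5 and left by step up to C5.
Step away and step back to the same note — a neighbor tone (lower neighbor).
The harmony at that moment is Eb major triad (Eb, G, Bb); D4 is not a chord tone.
It is approached by step down from Eb4 and left by step up to Eb4.
Step away and step back to the same note — a neighbor tone (lower neighbor).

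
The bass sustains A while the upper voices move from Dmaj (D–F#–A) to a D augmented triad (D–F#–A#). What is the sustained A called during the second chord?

Pedal tone (pedal point).

The harmony at that moment is D augmented triad (D, F#, A#); A is not a chord tone.
It is held over (the same pitch as the preceding A) and then sustained as the same pitch into the next harmony.
Sustained through a change of harmony — a pedal tone.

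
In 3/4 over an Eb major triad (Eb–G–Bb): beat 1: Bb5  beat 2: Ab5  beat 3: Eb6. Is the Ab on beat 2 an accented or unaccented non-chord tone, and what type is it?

The harmony at that moment is Eb major triad (Eb, G, Bb); Ab5 is not a chord tone.
It is approached by step down from Bb5 and left by leap up to Eb6.
Step in, leap out — an escape tone.
It falls on a weak beat, so it is unaccented.

Unaccented escape tone.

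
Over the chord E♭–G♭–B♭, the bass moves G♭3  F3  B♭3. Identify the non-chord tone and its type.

F3 is an escape tone.

The harmony at that moment is E♭ minor triad (E♭, G♭, B♭); F3 is not a chord tone.
It is approached by step down from G♭3 and left by leap up to B♭3.
Step in, leap out — an escape tone.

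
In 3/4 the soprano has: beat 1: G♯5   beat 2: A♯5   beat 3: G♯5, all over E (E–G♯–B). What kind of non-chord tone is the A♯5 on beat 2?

Upper neighbor tone.

The harmony at that moment is E major triad (E, G♯, B); A♯5 is not a chord tone.
It is approached by step up from G♯5 and left by step down to G♯5.
Step away and step back to the same note — a neighbor tone (upper neighbor).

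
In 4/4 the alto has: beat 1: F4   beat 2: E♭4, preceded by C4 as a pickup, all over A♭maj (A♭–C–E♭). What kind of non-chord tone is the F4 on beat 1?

Appoggiatura.

The harmony at that moment is A♭ major triad (A♭, C, E♭); F4 is not a chord tone.
It is approached by leap up from C4 and left by step down to E♭4.
Leap in, step out, metrically accented — an appoggiatura.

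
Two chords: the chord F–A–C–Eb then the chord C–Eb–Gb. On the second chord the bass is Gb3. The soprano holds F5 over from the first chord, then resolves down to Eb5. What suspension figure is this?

7–6 suspension.

At the second chord the bass is Gb3. The suspended F5 lies a seventh above the bass; after resolving down by step to Eb5, the interval above the bass becomes a sixth.
Suspension figures are named by those two intervals: 7–6.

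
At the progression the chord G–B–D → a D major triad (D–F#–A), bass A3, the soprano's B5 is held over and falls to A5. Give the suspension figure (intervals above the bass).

At the second chord the bass is A3. The suspended B5 lies a ninth above the bass; after resolving down by step to A5, the interval above the bass becomes an octave.
Suspension figures are named by those two intervals: 9–8.

9–8 suspension.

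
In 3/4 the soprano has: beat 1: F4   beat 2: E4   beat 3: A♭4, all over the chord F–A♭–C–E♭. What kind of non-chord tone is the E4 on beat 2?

Escape tone.

The harmony at that moment is F minor seventh chord (F, A♭, C, E♭); E4 is not a chord tone.
It is approached by step down from F4 and left by leap up to A♭4.
Step in, leap out, on a weak beat — an escape tone.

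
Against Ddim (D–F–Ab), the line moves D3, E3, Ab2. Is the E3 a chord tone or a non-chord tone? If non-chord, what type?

Non-chord tone — an escape tone.

The harmony at that moment is D diminished triad (D, F, Ab); E3 is not a chord tone.
It is approached by step up from D3 and left by leap down to Ab2.
Step in, leap out — an escape tone.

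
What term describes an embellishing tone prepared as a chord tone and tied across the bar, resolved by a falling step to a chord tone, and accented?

Suspension.

Approach: by preparation — the pitch is first a chord tone, then held (tied or repeated) while the harmony changes under it. Departure: down by step. Metric position: strong.
A prepared dissonance that resolves downward by step — a suspension. (The same figure resolving upward would be a retardation.)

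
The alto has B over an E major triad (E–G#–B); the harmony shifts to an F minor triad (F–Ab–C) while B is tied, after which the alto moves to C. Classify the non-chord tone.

The harmony at that moment is F minor triad (F, Ab, C); B is not a chord tone.
It is held over (the same pitch as the preceding B) and left by step up to C.
Held over from the previous chord and resolving up by step — a retardation.

B is a retardation.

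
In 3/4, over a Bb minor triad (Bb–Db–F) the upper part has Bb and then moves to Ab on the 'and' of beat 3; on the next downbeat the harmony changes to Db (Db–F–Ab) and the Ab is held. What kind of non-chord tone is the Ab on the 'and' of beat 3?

Anticipation.

The harmony at that moment is Bb minor triad (Bb, Db, F); Ab is not a chord tone.
It is approached by step down from Bb and then sustained as the same pitch into the next harmony.
Arriving early and becoming a chord tone when the harmony changes — an anticipation.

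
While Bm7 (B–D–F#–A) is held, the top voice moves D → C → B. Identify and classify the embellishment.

C is a passing tone.

The harmony at that moment is B minor seventh chord (B, D, F#, A); C is not a chord tone.
It is approached by step down from D and left by step down to B.
Step in, step out in the same direction — a passing tone.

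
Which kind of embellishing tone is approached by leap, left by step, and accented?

Appoggiatura.

Approach: by leap. Departure: by step. Metric position: strong.
Leap in, step out, in a metrically strong position — an appoggiatura. (It is the mirror image of the escape tone, which steps in and leaps out from a weak position.)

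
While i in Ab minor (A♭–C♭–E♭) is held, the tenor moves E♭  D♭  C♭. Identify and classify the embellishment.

D♭ is a passing tone.

The harmony at that moment is A♭ minor triad (A♭, C♭, E♭); D♭ is not a chord tone.
It is approached by step down from E♭ and left by step down to C♭.
Step in, step out in the same direction — a passing tone.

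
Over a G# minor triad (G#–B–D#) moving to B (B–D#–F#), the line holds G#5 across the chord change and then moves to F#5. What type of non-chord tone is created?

The harmony at that moment is B major triad (B, D#, F#); G#5 is not a chord tone.
It is held over (the same pitch as the preceding G#5) and left by step down to F#5.
Held over from the previous chord and resolving down by step — a suspension.

G#5 is a suspension.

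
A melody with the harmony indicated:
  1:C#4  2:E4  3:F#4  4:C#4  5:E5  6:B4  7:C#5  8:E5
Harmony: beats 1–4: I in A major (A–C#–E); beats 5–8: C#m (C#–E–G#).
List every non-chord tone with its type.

The harmony at that moment is A major triad (A, C#, E); F#4 is not a chord tone.
It is approached by step up from E4 and left by leap down to C#4.
Step in, leap out — an escape tone.
The harmony at that moment is C# minor triad (C#, E, G#); B4 is not a chord tone.
It is approached by leap down from E5 and left by step up to C#5.
Leap in, step out — an appoggiatura.

F#4 (beat 3) — escape tone; B4 (beat 6) — appoggiatura.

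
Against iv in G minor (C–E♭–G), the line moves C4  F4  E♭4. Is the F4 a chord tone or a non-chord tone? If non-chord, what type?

Non-chord tone — an appoggiatura.

The harmony at that moment is C minor triad (C, E♭, G); F4 is not a chord tone.
It is approached by leap up from C4 and left by step down to E♭4.
Leap in, step out — an appoggiatura.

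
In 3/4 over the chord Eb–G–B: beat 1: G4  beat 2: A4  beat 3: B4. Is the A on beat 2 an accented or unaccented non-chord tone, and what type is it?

Unaccented passing tone.

The harmony at that moment is Eb augmented triad (Eb, G, B); A4 is not a chord tone.
It is approached by step up from G4 and left by step up to B4.
Step in, step out in the same direction — a passing tone.
It falls on a weak beat, so it is unaccented.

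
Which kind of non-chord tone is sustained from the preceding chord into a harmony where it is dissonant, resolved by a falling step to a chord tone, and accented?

Suspension.

Approach: by preparation — the pitch is first a chord tone, then held (tied or repeated) while the harmony changes under it. Departure: down by step. Metric position: strong.
A prepared dissonance that resolves downward by step — a suspension. (The same figure resolving upward would be a retardation.)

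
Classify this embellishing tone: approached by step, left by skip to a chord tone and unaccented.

Approach: by step. Departure: by leap. Metric position: weak.
Step in, leap out, from a weak position — an escape tone (échappée). (It is the mirror image of the appoggiatura, which leaps in and steps out on a strong beat.)

Escape tone.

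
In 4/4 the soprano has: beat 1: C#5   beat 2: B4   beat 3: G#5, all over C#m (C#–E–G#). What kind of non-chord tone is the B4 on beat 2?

The harmony at that moment is C# minor triad (C#, E, G#); B4 is not a chord tone.
It is approached by step down from C#5 and left by leap up to G#5.
Step in, leap out, on a weak beat — an escape tone.

Escape tone.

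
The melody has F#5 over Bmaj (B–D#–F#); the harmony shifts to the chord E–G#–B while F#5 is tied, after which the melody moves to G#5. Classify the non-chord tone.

F#5 is a retardation.

The harmony at that moment is E major triad (E, G#, B); F#5 is not a chord tone.
It is held over (the same pitch as the preceding F#5) and left by step up to G#5.
Held over from the previous chord and resolving up by step — a retardation.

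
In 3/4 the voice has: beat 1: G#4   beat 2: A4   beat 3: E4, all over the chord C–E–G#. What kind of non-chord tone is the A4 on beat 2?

The harmony at that moment is C augmented triad (C, E, G#); A4 is not a chord tone.
It is approached by step up from G#4 and left by leap down to E4.
Step in, leap out, on a weak beat — an escape tone.

Escape tone.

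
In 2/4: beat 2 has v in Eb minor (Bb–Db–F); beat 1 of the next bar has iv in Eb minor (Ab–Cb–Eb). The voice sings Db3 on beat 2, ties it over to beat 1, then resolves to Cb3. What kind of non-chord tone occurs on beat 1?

The harmony at that moment is Ab minor triad (Ab, Cb, Eb); Db3 is not a chord tone.
It is held over (the same pitch as the preceding Db3) and left by step down to Cb3.
Held over from the previous chord and resolving down by step — a suspension.

Suspension.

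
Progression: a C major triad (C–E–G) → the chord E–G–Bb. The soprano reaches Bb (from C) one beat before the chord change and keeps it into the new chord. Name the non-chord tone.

The harmony at that moment is C major triad (C, E, G); Bb is not a chord tone.
It is approached by step down from C and then sustained as the same pitch into the next harmony.
Arriving early and becoming a chord tone when the harmony changes — an anticipation.

Bb is an anticipation.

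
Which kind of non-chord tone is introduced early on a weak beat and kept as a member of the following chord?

Anticipation.

Approach: ahead of the chord change (typically by step), so it is dissonant against the current harmony. Departure: none — the same pitch is restated or held and is a chord tone of the new harmony.
Dissonant first, consonant once the harmony catches up: the note simply arrives early — an anticipation. (The reverse timing, consonant first and dissonant after the change, would be a suspension or retardation.)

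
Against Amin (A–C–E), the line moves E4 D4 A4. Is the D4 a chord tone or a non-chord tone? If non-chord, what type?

The harmony at that moment is A minor triad (A, C, E); D4 is not a chord tone.
It is approached by step down from E4 and left by leap up to A4.
Step in, leap out — an escape tone.

Non-chord tone — an escape tone.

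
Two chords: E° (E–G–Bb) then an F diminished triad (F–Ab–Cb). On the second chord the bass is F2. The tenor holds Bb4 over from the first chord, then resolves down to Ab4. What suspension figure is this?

At the second chord the bass is F2. The suspended Bb4 lies a fourth above the bass; after resolving down by step to Ab4, the interval above the bass becomes a third.
Suspension figures are named by those two intervals: 4–3.

4–3 suspension.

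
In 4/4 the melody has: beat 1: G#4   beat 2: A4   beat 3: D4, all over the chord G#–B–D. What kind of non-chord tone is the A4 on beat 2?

Escape tone.

The harmony at that moment is G# diminished triad (G#, B, D); A4 is not a chord tone.
It is approached by step up from G#4 and left by leap down to D4.
Step in, leap out, on a weak beat — an escape tone.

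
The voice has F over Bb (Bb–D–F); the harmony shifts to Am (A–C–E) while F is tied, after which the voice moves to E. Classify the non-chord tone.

The harmony at that moment is A minor triad (A, C, E); F is not a chord tone.
It is held over (the same pitch as the preceding F) and left by step down to E.
Held over from the previous chord and resolving down by step — a suspension.

F is a suspension.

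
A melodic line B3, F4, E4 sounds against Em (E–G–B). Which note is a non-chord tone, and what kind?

F4 is an appoggiatura.

The harmony at that moment is E minor triad (E, G, B); F4 is not a chord tone.
It is approached by leap up from B3 and left by step down to E4.
Leap in, step out — an appoggiatura.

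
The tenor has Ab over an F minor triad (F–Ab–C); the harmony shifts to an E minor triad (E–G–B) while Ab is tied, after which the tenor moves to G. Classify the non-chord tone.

The harmony at that moment is E minor triad (E, G, B); Ab is not a chord tone.
It is held over (the same pitch as the preceding Ab) and left by step down to G.
Held over from the previous chord and resolving down by step — a suspension.

Ab is a suspension.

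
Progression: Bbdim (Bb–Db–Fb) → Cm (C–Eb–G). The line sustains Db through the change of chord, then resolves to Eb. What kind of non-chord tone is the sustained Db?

The harmony at that moment is C minor triad (C, Eb, G); Db is not a chord tone.
It is held over (the same pitch as the preceding Db) and left by step up to Eb.
Held over from the previous chord and resolving up by step — a retardation.

Db is a retardation.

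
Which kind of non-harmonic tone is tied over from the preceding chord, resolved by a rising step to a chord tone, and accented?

Approach: by preparation — the pitch is first a chord tone, then held (tied or repeated) while the harmony changes under it. Departure: up by step. Metric position: strong.
A prepared dissonance that resolves upward by step — a retardation. (The same figure resolving downward would be a suspension.)

Retardation.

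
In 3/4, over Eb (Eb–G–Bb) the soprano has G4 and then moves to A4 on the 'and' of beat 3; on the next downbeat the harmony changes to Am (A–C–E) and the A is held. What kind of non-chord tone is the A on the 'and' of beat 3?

Anticipation.

The harmony at that moment is Eb major triad (Eb, G, Bb); A4 is not a chord tone.
It is approached by step up from G4 and then sustained as the same pitch into the next harmony.
Arriving early and becoming a chord tone when the harmony changes — an anticipation.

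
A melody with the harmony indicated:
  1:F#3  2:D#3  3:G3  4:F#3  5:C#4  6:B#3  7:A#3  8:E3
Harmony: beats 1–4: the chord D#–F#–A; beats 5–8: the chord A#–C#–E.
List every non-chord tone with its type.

The harmony at that moment is D# diminished triad (D#, F#, A); G3 is not a chord tone.
It is approached by leap up from D#3 and left by step down to F#3.
Leap in, step out — an appoggiatura.
The harmony at that moment is A# diminished triad (A#, C#, E); B#3 is not a chord tone.
It is approached by step down from C#4 and left by step down to A#3.
Step in, step out in the same direction — a passing tone.

G3 (beat 3) — appoggiatura; B#3 (beat 6) — passing tone.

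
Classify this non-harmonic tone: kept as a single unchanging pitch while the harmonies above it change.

Pedal tone.

Approach: none. Departure: none — a single pitch is sustained while the chords change around it, passing through harmonies that do not contain it.
No melodic motion at all; the dissonance is created entirely by the moving harmonies against the stationary note — a pedal tone (pedal point).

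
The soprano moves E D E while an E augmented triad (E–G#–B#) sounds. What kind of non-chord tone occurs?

The harmony at that moment is E augmented triad (E, G#, B#); D is not a chord tone.
It is approached by step down from E and left by step up to E.
Step away and step back to the same note — a neighbor tone (lower neighbor).

D is a neighbor tone.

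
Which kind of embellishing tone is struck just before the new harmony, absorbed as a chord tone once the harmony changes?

Anticipation.

Approach: ahead of the chord change (typically by step), so it is dissonant against the current harmony. Departure: none — the same pitch is restated or held and is a chord tone of the new harmony.
Dissonant first, consonant once the harmony catches up: the note simply arrives early — an anticipation. (The reverse timing, consonant first and dissonant after the change, would be a suspension or retardation.)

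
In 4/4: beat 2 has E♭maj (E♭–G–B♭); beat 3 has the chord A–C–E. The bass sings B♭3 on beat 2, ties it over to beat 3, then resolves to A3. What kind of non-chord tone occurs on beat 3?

The harmony at that moment is A minor triad (A, C, E); B♭3 is not a chord tone.
It is held over (the same pitch as the preceding B♭3) and left by step down to A3.
Held over from the previous chord and resolving down by step — a suspension.

Suspension.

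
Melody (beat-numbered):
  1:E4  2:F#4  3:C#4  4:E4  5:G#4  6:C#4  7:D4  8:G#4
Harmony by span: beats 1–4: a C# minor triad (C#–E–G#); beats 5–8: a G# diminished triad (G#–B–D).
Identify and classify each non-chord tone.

The harmony at that moment is C# minor triad (C#, E, G#); F#4 is not a chord tone.
It is approached by step up from E4 and left by leap down to C#4.
Step in, leap out — an escape tone.
The harmony at that moment is G# diminished triad (G#, B, D); C#4 is not a chord tone.
It is approached by leap down from G#4 and left by step up to D4.
Leap in, step out — an appoggiatura.

F#4 (beat 2) — escape tone; C#4 (beat 6) — appoggiatura.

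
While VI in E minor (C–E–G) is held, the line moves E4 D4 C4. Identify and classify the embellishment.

The harmony at that moment is C major triad (C, E, G); D4 is not a chord tone.
It is approached by step down from E4 and left by step down to C4.
Step in, step out in the same direction — a passing tone.

D4 is a passing tone.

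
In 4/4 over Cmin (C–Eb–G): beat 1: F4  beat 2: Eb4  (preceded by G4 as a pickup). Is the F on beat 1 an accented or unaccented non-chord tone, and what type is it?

Accented passing tone.

The harmony at that moment is C minor triad (C, Eb, G); F4 is not a chord tone.
It is approached by step down from G4 and left by step down to Eb4.
Step in, step out in the same direction — a passing tone.
It falls on the downbeat, so it is accented.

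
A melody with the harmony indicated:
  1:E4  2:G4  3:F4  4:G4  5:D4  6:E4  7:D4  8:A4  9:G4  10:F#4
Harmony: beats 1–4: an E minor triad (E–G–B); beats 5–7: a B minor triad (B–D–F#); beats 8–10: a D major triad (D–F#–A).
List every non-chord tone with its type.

The harmony at that moment is E minor triad (E, G, B); F4 is not a chord tone.
It is approached by step down from G4 and left by step up to G4.
Step away and step back to the same note — a neighbor tone (lower neighbor).
The harmony at that moment is B minor triad (B, D, F#); E4 is not a chord tone.
It is approached by step up from D4 and left by step down to D4.
Step away and step back to the same note — a neighbor tone (upper neighbor).
The harmony at that moment is D major triad (D, F#, A); G4 is not a chord tone.
It is approached by step down from A4 and left by step down to F#4.
Step in, step out in the same direction — a passing tone.

F4 (beat 3) — neighbor tone; E4 (beat 6) — neighbor tone; G4 (beat 9) — passing tone.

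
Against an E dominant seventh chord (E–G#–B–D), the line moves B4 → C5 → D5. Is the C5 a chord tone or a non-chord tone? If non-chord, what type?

Non-chord tone — a passing tone.

The harmony at that moment is E dominant seventh chord (E, G#, B, D); C5 is not a chord tone.
It is approached by step up from B4 and left by step up to D5.
Step in, step out in the same direction — a passing tone.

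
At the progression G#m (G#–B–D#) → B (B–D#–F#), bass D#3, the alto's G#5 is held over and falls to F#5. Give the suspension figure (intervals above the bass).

At the second chord the bass is D#3. The suspended G#5 lies a fourth above the bass; after resolving down by step to F#5, the interval above the bass becomes a third.
Suspension figures are named by those two intervals: 4–3.

4–3 suspension.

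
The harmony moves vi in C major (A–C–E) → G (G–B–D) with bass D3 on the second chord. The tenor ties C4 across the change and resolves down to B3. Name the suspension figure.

At the second chord the bass is D3. The suspended C4 lies a seventh above the bass; after resolving down by step to B3, the interval above the bass becomes a sixth.
Suspension figures are named by those two intervals: 7–6.

7–6 suspension.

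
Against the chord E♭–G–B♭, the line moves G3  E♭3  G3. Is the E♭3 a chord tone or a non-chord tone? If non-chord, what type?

Eb major triad contains E♭, G, B♭; E♭ is the root, so it is a chord tone.

Chord tone (the root of Eb major triad).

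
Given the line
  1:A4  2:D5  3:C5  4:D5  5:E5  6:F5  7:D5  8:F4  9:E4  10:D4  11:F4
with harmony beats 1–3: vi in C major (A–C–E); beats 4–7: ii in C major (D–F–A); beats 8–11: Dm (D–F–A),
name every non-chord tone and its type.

The harmony at that moment is A minor triad (A, C, E); D5 is not a chord tone.
It is approached by leap up from A4 and left by step down to C5.
Leap in, step out — an appoggiatura.
The harmony at that moment is D minor triad (D, F, A); E5 is not a chord tone.
It is approached by step up from D5 and left by step up to F5.
Step in, step out in the same direction — a passing tone.
The harmony at that moment is D minor triad (D, F, A); E4 is not a chord tone.
It is approached by step down from F4 and left by step down to D4.
Step in, step out in the same direction — a passing tone.

D5 (beat 2) — appoggiatura; E5 (beat 5) — passing tone; E4 (beat 9) — passing tone.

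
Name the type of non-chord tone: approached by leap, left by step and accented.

Approach: by leap. Departure: by step. Metric position: strong.
Leap in, step out, in a metrically strong position — an appoggiatura. (It is the mirror image of the escape tone, which steps in and leaps out from a weak position.)

Appoggiatura.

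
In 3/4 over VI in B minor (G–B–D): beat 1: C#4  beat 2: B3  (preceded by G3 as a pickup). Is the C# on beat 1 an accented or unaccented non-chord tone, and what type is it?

Accented appoggiatura.

The harmony at that moment is G major triad (G, B, D); C#4 is not a chord tone.
It is approached by leap up from G3 and left by step down to B3.
Leap in, step out — an appoggiatura.
It falls on the downbeat, so it is accented.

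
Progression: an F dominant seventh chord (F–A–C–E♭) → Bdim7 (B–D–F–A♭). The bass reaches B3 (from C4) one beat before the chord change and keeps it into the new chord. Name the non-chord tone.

B3 is an anticipation.

The harmony at that moment is F dominant seventh chord (F, A, C, E♭); B3 is not a chord tone.
It is approached by step down from C4 and then sustained as the same pitch into the next harmony.
Arriving early and becoming a chord tone when the harmony changes — an anticipation.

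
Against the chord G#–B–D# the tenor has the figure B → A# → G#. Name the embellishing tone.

A# is a passing tone.

The harmony at that moment is G# minor triad (G#, B, D#); A# is not a chord tone.
It is approached by step down from B and left by step down to G#.
Step in, step out in the same direction — a passing tone.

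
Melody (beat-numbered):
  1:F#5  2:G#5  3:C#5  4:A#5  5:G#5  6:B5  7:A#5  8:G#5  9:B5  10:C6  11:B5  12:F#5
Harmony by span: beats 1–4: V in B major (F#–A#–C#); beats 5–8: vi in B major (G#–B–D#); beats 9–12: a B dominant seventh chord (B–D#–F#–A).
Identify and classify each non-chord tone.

The harmony at that moment is F# major triad (F#, A#, C#); G#5 is not a chord tone.
It is approached by step up from F#5 and left by leap down to C#5.
Step in, leap out — an escape tone.
The harmony at that moment is G# minor triad (G#, B, D#); A#5 is not a chord tone.
It is approached by step down from B5 and left by step down to G#5.
Step in, step out in the same direction — a passing tone.
The harmony at that moment is B dominant seventh chord (B, D#, F#, A); C6 is not a chord tone.
It is approached by step up from B5 and left by step down to B5.
Step away and step back to the same note — a neighbor tone (upper neighbor).

G#5 (beat 2) — escape tone; A#5 (beat 7) — passing tone; C6 (beat 10) — neighbor tone.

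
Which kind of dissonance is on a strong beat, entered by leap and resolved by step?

Approach: by leap. Departure: by step. Metric position: strong.
Leap in, step out, in a metrically strong position — an appoggiatura. (It is the mirror image of the escape tone, which steps in and leaps out from a weak position.)

Appoggiatura.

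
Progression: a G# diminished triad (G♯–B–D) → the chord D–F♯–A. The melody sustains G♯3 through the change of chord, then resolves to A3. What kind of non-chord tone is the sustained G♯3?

The harmony at that moment is D major triad (D, F♯, A); G♯3 is not a chord tone.
It is held over (the same pitch as the preceding G♯3) and left by step up to A3.
Held over from the previous chord and resolving up by step — a retardation.

G♯3 is a retardation.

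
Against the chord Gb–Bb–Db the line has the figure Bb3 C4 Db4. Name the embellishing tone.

The harmony at that moment is Gb major triad (Gb, Bb, Db); C4 is not a chord tone.
It is approached by step up from Bb3 and left by step up to Db4.
Step in, step out in the same direction — a passing tone.

C4 is a passing tone.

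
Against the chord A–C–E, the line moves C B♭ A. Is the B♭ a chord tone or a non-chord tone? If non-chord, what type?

The harmony at that moment is A minor triad (A, C, E); B♭ is not a chord tone.
It is approached by step down from C and left by step down to A.
Step in, step out in the same direction — a passing tone.

Non-chord tone — a passing tone.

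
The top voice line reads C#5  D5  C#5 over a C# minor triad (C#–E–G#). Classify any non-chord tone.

D5 is a neighbor tone.

The harmony at that moment is C# minor triad (C#, E, G#); D5 is not a chord tone.
It is approached by step up from C#5 and left by step down to C#5.
Step away and step back to the same note — a neighbor tone (upper neighbor).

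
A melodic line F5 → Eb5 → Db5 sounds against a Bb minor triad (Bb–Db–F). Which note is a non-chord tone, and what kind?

Eb5 is a passing tone.

The harmony at that moment is Bb minor triad (Bb, Db, F); Eb5 is not a chord tone.
It is approached by step down from F5 and left by step down to Db5.
Step in, step out in the same direction — a passing tone.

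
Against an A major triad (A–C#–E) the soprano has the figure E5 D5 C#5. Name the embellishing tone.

D5 is a passing tone.

The harmony at that moment is A major triad (A, C#, E); D5 is not a chord tone.
It is approached by step down from E5 and left by step down to C#5.
Step in, step out in the same direction — a passing tone.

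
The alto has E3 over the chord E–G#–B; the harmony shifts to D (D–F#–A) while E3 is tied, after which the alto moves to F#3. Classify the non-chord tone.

E3 is a retardation.

The harmony at that moment is D major triad (D, F#, A); E3 is not a chord tone.
It is held over (the same pitch as the preceding E3) and left by step up to F#3.
Held over from the previous chord and resolving up by step — a retardation.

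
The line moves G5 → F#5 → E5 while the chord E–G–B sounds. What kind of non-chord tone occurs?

The harmony at that moment is E minor triad (E, G, B); F#5 is not a chord tone.
It is approached by step down from G5 and left by step down to E5.
Step in, step out in the same direction — a passing tone.

F#5 is a passing tone.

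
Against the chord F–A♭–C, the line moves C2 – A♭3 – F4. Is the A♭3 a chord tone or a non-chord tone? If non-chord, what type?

F minor triad contains F, A♭, C; A♭ is the third, so it is a chord tone.

Chord tone (the third of F minor triad).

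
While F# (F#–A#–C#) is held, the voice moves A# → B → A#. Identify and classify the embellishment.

B is a neighbor tone.

The harmony at that moment is F# major triad (F#, A#, C#); B is not a chord tone.
It is approached by step up from A# and left by step down to A#.
Step away and step back to the same note — a neighbor tone (upper neighbor).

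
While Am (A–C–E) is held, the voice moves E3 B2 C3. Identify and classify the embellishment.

B2 is an appoggiatura.

The harmony at that moment is A minor triad (A, C, E); B2 is not a chord tone.
It is approached by leap down from E3 and left by step up to C3.
Leap in, step out — an appoggiatura.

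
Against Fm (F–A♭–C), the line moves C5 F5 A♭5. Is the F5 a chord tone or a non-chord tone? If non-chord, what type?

Chord tone (the root of F minor triad).

F minor triad contains F, A♭, C; F is the root, so it is a chord tone.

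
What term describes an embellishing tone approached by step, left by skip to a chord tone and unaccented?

Approach: by step. Departure: by leap. Metric position: weak.
Step in, leap out, from a weak position — an escape tone (échappée). (It is the mirror image of the appoggiatura, which leaps in and steps out on a strong beat.)

Escape tone.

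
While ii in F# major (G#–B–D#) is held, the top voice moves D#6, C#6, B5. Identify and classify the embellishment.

The harmony at that moment is G# minor triad (G#, B, D#); C#6 is not a chord tone.
It is approached by step down from D#6 and left by step down to B5.
Step in, step out in the same direction — a passing tone.

C#6 is a passing tone.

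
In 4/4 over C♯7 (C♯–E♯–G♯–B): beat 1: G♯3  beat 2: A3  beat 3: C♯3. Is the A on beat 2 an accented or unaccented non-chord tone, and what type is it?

The harmony at that moment is C♯ dominant seventh chord (C♯, E♯, G♯, B); A3 is not a chord tone.
It is approached by step up from G♯3 and left by leap down to C♯3.
Step in, leap out — an escape tone.
It falls on a weak beat, so it is unaccented.

Unaccented escape tone.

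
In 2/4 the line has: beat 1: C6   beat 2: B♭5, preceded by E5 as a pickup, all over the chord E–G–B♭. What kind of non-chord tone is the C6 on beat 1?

Appoggiatura.

The harmony at that moment is E diminished triad (E, G, B♭); C6 is not a chord tone.
It is approached by leap up from E5 and left by step down to B♭5.
Leap in, step out, metrically accented — an appoggiatura.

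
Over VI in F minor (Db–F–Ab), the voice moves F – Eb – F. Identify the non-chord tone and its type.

Eb is a neighbor tone.

The harmony at that moment is Db major triad (Db, F, Ab); Eb is not a chord tone.
It is approached by step down from F and left by step up to F.
Step away and step back to the same note — a neighbor tone (lower neighbor).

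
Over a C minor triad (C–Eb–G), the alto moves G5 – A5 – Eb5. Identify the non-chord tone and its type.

A5 is an escape tone.

The harmony at that moment is C minor triad (C, Eb, G); A5 is not a chord tone.
It is approached by step up from G5 and left by leap down to Eb5.
Step in, leap out — an escape tone.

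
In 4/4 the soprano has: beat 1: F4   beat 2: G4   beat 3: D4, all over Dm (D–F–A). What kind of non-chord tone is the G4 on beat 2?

The harmony at that moment is D minor triad (D, F, A); G4 is not a chord tone.
It is approached by step up from F4 and left by leap down to D4.
Step in, leap out, on a weak beat — an escape tone.

Escape tone.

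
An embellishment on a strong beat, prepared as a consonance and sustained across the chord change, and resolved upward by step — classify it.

Approach: by preparation — the pitch is first a chord tone, then held (tied or repeated) while the harmony changes under it. Departure: up by step. Metric position: strong.
A prepared dissonance that resolves upward by step — a retardation. (The same figure resolving downward would be a suspension.)

Retardation.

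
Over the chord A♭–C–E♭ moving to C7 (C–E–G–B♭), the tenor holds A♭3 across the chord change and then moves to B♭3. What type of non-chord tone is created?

A♭3 is a retardation.

The harmony at that moment is C dominant seventh chord (C, E, G, B♭); A♭3 is not a chord tone.
It is held over (the same pitch as the preceding A♭3) and left by step up to B♭3.
Held over from the previous chord and resolving up by step — a retardation.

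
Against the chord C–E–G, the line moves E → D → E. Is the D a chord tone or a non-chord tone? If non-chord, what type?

The harmony at that moment is C major triad (C, E, G); D is not a chord tone.
It is approached by step down from E and left by step up to E.
Step away and step back to the same note — a neighbor tone (lower neighbor).

Non-chord tone — a neighbor tone.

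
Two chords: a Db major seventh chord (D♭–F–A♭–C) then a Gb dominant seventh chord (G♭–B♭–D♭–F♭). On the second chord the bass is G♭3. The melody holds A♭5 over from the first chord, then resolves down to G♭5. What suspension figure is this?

9–8 suspension.

At the second chord the bass is G♭3. The suspended A♭5 lies a ninth above the bass; after resolving down by step to G♭5, the interval above the bass becomes an octave.
Suspension figures are named by those two intervals: 9–8.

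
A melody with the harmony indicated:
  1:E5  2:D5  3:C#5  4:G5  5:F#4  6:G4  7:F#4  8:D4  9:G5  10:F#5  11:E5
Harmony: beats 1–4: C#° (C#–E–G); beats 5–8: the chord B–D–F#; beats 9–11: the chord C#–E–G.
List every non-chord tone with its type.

The harmony at that moment is C# diminished triad (C#, E, G); D5 is not a chord tone.
It is approached by step down from E5 and left by step down to C#5.
Step in, step out in the same direction — a passing tone.
The harmony at that moment is B minor triad (B, D, F#); G4 is not a chord tone.
It is approached by step up from F#4 and left by step down to F#4.
Step away and step back to the same note — a neighbor tone (upper neighbor).
The harmony at that moment is C# diminished triad (C#, E, G); F#5 is not a chord tone.
It is approached by step down from G5 and left by step down to E5.
Step in, step out in the same direction — a passing tone.

D5 (beat 2) — passing tone; G4 (beat 6) — neighbor tone; F#5 (beat 10) — passing tone.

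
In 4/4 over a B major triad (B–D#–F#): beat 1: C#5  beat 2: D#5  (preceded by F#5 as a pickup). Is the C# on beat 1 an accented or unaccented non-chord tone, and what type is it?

Accented appoggiatura.

The harmony at that moment is B major triad (B, D#, F#); C#5 is not a chord tone.
It is approached by leap down from F#5 and left by step up to D#5.
Leap in, step out — an appoggiatura.
It falls on the downbeat, so it is accented.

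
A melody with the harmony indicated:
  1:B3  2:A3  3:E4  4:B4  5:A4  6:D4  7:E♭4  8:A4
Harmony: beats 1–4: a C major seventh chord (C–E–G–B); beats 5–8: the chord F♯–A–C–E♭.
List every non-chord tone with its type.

The harmony at that moment is C major seventh chord (C, E, G, B); A3 is not a chord tone.
It is approached by step down from B3 and left by leap up to E4.
Step in, leap out — an escape tone.
The harmony at that moment is F♯ diminished seventh chord (F♯, A, C, E♭); D4 is not a chord tone.
It is approached by leap down from A4 and left by step up to E♭4.
Leap in, step out — an appoggiatura.

A3 (beat 2) — escape tone; D4 (beat 6) — appoggiatura.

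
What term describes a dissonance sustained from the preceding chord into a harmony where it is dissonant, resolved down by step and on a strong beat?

Approach: by preparation — the pitch is first a chord tone, then held (tied or repeated) while the harmony changes under it. Departure: down by step. Metric position: strong.
A prepared dissonance that resolves downward by step — a suspension. (The same figure resolving upward would be a retardation.)

Suspension.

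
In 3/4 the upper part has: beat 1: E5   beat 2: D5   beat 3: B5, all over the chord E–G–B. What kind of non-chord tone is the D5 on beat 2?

The harmony at that moment is E minor triad (E, G, B); D5 is not a chord tone.
It is approached by step down from E5 and left by leap up to B5.
Step in, leap out, on a weak beat — an escape tone.

Escape tone.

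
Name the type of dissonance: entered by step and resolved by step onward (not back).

Passing tone.

Approach: by step. Departure: by step, continuing in the same direction.
Stepwise on both sides with no change of direction means the note fills in the space between two different chord tones — a passing tone. (Had it turned back to its starting note it would be a neighbor tone instead.)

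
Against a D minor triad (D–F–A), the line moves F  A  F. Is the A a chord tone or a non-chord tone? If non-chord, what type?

Chord tone (the fifth of D minor triad).

D minor triad contains D, F, A; A is the fifth, so it is a chord tone.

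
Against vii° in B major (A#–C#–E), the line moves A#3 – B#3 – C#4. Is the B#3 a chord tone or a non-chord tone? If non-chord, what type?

The harmony at that moment is A# diminished triad (A#, C#, E); B#3 is not a chord tone.
It is approached by step up from A#3 and left by step up to C#4.
Step in, step out in the same direction — a passing tone.

Non-chord tone — a passing tone.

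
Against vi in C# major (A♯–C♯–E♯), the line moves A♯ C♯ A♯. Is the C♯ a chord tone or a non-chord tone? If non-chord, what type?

Chord tone (the third of A# minor triad).

A# minor triad contains A♯, C♯, E♯; C♯ is the third, so it is a chord tone.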